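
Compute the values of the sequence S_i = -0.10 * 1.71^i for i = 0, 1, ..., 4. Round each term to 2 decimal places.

This is a geometric sequence.
i=0: S_0 = -0.1 * 1.71^0 = -0.1
i=1: S_1 = -0.1 * 1.71^1 ≈ -0.17
i=2: S_2 = -0.1 * 1.71^2 ≈ -0.29
i=3: S_3 = -0.1 * 1.71^3 ≈ -0.5
i=4: S_4 = -0.1 * 1.71^4 ≈ -0.86
The first 5 terms are: [-0.1, -0.17, -0.29, -0.5, -0.86]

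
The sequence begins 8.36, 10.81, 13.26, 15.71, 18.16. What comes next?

Differences: 10.81 - 8.36 = 2.45
This is an arithmetic sequence with common difference d = 2.45.
Next term = 18.16 + 2.45 = 20.61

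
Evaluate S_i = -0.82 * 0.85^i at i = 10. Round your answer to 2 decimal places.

S_10 = -0.82 * 0.85^10 ≈ -0.82 * 0.1969 ≈ -0.16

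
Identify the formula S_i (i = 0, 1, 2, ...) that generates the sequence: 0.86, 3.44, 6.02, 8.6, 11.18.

Check differences: 3.44 - 0.86 = 2.58
6.02 - 3.44 = 2.58
Common difference d = 2.58.
First term a = 0.86.
Formula: S_i = 0.86 + 2.58*i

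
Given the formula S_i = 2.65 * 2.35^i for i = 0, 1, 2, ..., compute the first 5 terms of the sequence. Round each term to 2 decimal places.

This is a geometric sequence.
i=0: S_0 = 2.65 * 2.35^0 = 2.65
i=1: S_1 = 2.65 * 2.35^1 ≈ 6.23
i=2: S_2 = 2.65 * 2.35^2 ≈ 14.63
i=3: S_3 = 2.65 * 2.35^3 ≈ 34.39
i=4: S_4 = 2.65 * 2.35^4 ≈ 80.82
The first 5 terms are: [2.65, 6.23, 14.63, 34.39, 80.82]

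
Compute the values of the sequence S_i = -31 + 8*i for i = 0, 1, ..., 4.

This is an arithmetic sequence.
i=0: S_0 = -31 + 8*0 = -31
i=1: S_1 = -31 + 8*1 = -23
i=2: S_2 = -31 + 8*2 = -15
i=3: S_3 = -31 + 8*3 = -7
i=4: S_4 = -31 + 8*4 = 1
The first 5 terms are: [-31, -23, -15, -7, 1]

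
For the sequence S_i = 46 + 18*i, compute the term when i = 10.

S_10 = 46 + 18*10 = 46 + 180 = 226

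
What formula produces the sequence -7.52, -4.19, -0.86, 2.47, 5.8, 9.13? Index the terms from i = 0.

Check differences: -4.19 - -7.52 = 3.33
-0.86 - -4.19 = 3.33
Common difference d = 3.33.
First term a = -7.52.
Formula: S_i = -7.52 + 3.33*i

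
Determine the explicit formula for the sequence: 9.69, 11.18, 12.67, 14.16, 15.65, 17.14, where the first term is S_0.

Check differences: 11.18 - 9.69 = 1.49
12.67 - 11.18 = 1.49
Common difference d = 1.49.
First term a = 9.69.
Formula: S_i = 9.69 + 1.49*i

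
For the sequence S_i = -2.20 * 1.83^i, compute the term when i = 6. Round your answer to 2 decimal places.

S_6 = -2.2 * 1.83^6 ≈ -2.2 * 37.5584 ≈ -82.63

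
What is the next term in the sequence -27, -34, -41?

Differences: -34 - -27 = -7
This is an arithmetic sequence with common difference d = -7.
Next term = -41 + -7 = -48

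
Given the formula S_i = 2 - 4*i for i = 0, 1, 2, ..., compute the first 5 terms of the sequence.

This is an arithmetic sequence.
i=0: S_0 = 2 + -4*0 = 2
i=1: S_1 = 2 + -4*1 = -2
i=2: S_2 = 2 + -4*2 = -6
i=3: S_3 = 2 + -4*3 = -10
i=4: S_4 = 2 + -4*4 = -14
The first 5 terms are: [2, -2, -6, -10, -14]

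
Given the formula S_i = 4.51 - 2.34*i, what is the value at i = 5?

S_5 = 4.51 + -2.34*5 = 4.51 + -11.7 = -7.19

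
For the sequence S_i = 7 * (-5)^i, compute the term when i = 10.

S_10 = 7 * (-5)^10 = 7 * 9765625 = 68359375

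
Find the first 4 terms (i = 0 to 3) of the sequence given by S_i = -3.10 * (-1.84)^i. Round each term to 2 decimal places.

This is a geometric sequence.
i=0: S_0 = -3.1 * (-1.84)^0 = -3.1
i=1: S_1 = -3.1 * (-1.84)^1 ≈ 5.7
i=2: S_2 = -3.1 * (-1.84)^2 ≈ -10.5
i=3: S_3 = -3.1 * (-1.84)^3 ≈ 19.31
The first 4 terms are: [-3.1, 5.7, -10.5, 19.31]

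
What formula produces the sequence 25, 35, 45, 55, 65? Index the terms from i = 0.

Check differences: 35 - 25 = 10
45 - 35 = 10
Common difference d = 10.
First term a = 25.
Formula: S_i = 25 + 10*i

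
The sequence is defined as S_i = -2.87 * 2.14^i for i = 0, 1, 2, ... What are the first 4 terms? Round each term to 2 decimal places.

This is a geometric sequence.
i=0: S_0 = -2.87 * 2.14^0 = -2.87
i=1: S_1 = -2.87 * 2.14^1 ≈ -6.14
i=2: S_2 = -2.87 * 2.14^2 ≈ -13.14
i=3: S_3 = -2.87 * 2.14^3 ≈ -28.13
The first 4 terms are: [-2.87, -6.14, -13.14, -28.13]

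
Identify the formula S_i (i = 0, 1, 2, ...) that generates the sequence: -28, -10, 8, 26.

Check differences: -10 - -28 = 18
8 - -10 = 18
Common difference d = 18.
First term a = -28.
Formula: S_i = -28 + 18*i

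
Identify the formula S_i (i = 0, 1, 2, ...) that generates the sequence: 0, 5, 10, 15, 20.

Check differences: 5 - 0 = 5
10 - 5 = 5
Common difference d = 5.
First term a = 0.
Formula: S_i = 0 + 5*i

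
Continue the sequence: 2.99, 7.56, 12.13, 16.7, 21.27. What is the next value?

Differences: 7.56 - 2.99 = 4.57
This is an arithmetic sequence with common difference d = 4.57.
Next term = 21.27 + 4.57 = 25.84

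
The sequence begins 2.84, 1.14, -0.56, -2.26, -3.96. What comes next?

Differences: 1.14 - 2.84 = -1.7
This is an arithmetic sequence with common difference d = -1.7.
Next term = -3.96 + -1.7 = -5.66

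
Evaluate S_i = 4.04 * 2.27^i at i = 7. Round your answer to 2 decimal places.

S_7 = 4.04 * 2.27^7 ≈ 4.04 * 310.58537 ≈ 1254.76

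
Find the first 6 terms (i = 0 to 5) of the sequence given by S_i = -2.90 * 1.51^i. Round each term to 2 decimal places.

This is a geometric sequence.
i=0: S_0 = -2.9 * 1.51^0 = -2.9
i=1: S_1 = -2.9 * 1.51^1 ≈ -4.38
i=2: S_2 = -2.9 * 1.51^2 ≈ -6.61
i=3: S_3 = -2.9 * 1.51^3 ≈ -9.98
i=4: S_4 = -2.9 * 1.51^4 ≈ -15.08
i=5: S_5 = -2.9 * 1.51^5 ≈ -22.77
The first 6 terms are: [-2.9, -4.38, -6.61, -9.98, -15.08, -22.77]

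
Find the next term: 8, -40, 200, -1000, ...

Ratios: -40 / 8 = -5.0
This is a geometric sequence with common ratio r = -5.
Next term = -1000 * -5 = 5000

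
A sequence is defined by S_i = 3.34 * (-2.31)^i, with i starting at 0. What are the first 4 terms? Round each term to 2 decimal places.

This is a geometric sequence.
i=0: S_0 = 3.34 * (-2.31)^0 = 3.34
i=1: S_1 = 3.34 * (-2.31)^1 ≈ -7.72
i=2: S_2 = 3.34 * (-2.31)^2 ≈ 17.82
i=3: S_3 = 3.34 * (-2.31)^3 ≈ -41.17
The first 4 terms are: [3.34, -7.72, 17.82, -41.17]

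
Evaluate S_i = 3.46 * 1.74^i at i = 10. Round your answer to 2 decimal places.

S_10 = 3.46 * 1.74^10 ≈ 3.46 * 254.3856 ≈ 880.17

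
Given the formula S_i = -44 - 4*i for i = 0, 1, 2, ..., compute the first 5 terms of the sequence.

This is an arithmetic sequence.
i=0: S_0 = -44 + -4*0 = -44
i=1: S_1 = -44 + -4*1 = -48
i=2: S_2 = -44 + -4*2 = -52
i=3: S_3 = -44 + -4*3 = -56
i=4: S_4 = -44 + -4*4 = -60
The first 5 terms are: [-44, -48, -52, -56, -60]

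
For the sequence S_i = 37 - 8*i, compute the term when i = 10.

S_10 = 37 + -8*10 = 37 + -80 = -43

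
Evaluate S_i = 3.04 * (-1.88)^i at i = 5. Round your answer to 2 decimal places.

S_5 = 3.04 * (-1.88)^5 ≈ 3.04 * -23.4849 ≈ -71.39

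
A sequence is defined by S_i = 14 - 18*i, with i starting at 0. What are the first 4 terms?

This is an arithmetic sequence.
i=0: S_0 = 14 + -18*0 = 14
i=1: S_1 = 14 + -18*1 = -4
i=2: S_2 = 14 + -18*2 = -22
i=3: S_3 = 14 + -18*3 = -40
The first 4 terms are: [14, -4, -22, -40]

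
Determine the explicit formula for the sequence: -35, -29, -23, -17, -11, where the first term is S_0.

Check differences: -29 - -35 = 6
-23 - -29 = 6
Common difference d = 6.
First term a = -35.
Formula: S_i = -35 + 6*i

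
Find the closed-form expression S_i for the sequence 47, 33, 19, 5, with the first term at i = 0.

Check differences: 33 - 47 = -14
19 - 33 = -14
Common difference d = -14.
First term a = 47.
Formula: S_i = 47 - 14*i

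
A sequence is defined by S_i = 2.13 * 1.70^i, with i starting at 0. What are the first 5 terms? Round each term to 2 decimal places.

This is a geometric sequence.
i=0: S_0 = 2.13 * 1.7^0 = 2.13
i=1: S_1 = 2.13 * 1.7^1 ≈ 3.62
i=2: S_2 = 2.13 * 1.7^2 ≈ 6.16
i=3: S_3 = 2.13 * 1.7^3 ≈ 10.46
i=4: S_4 = 2.13 * 1.7^4 ≈ 17.79
The first 5 terms are: [2.13, 3.62, 6.16, 10.46, 17.79]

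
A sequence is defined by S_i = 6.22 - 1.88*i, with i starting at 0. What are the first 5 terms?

This is an arithmetic sequence.
i=0: S_0 = 6.22 + -1.88*0 = 6.22
i=1: S_1 = 6.22 + -1.88*1 = 4.34
i=2: S_2 = 6.22 + -1.88*2 = 2.46
i=3: S_3 = 6.22 + -1.88*3 = 0.58
i=4: S_4 = 6.22 + -1.88*4 = -1.3
The first 5 terms are: [6.22, 4.34, 2.46, 0.58, -1.3]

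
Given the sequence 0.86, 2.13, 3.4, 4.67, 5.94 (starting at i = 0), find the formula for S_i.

Check differences: 2.13 - 0.86 = 1.27
3.4 - 2.13 = 1.27
Common difference d = 1.27.
First term a = 0.86.
Formula: S_i = 0.86 + 1.27*i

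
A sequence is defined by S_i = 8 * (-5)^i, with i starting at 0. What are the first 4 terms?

This is a geometric sequence.
i=0: S_0 = 8 * (-5)^0 = 8
i=1: S_1 = 8 * (-5)^1 = -40
i=2: S_2 = 8 * (-5)^2 = 200
i=3: S_3 = 8 * (-5)^3 = -1000
The first 4 terms are: [8, -40, 200, -1000]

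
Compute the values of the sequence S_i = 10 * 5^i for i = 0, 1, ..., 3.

This is a geometric sequence.
i=0: S_0 = 10 * 5^0 = 10
i=1: S_1 = 10 * 5^1 = 50
i=2: S_2 = 10 * 5^2 = 250
i=3: S_3 = 10 * 5^3 = 1250
The first 4 terms are: [10, 50, 250, 1250]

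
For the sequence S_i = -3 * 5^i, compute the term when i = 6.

S_6 = -3 * 5^6 = -3 * 15625 = -46875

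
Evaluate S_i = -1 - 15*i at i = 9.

S_9 = -1 + -15*9 = -1 + -135 = -136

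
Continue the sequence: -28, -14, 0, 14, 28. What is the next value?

Differences: -14 - -28 = 14
This is an arithmetic sequence with common difference d = 14.
Next term = 28 + 14 = 42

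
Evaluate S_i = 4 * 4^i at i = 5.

S_5 = 4 * 4^5 = 4 * 1024 = 4096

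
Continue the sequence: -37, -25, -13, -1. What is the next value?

Differences: -25 - -37 = 12
This is an arithmetic sequence with common difference d = 12.
Next term = -1 + 12 = 11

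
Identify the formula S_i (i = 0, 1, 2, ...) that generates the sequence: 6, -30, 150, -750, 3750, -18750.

Check ratios: -30 / 6 = -5.0
Common ratio r = -5.
First term a = 6.
Formula: S_i = 6 * (-5)^i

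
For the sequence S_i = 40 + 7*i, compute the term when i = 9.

S_9 = 40 + 7*9 = 40 + 63 = 103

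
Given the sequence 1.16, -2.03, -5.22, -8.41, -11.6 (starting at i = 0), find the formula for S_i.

Check differences: -2.03 - 1.16 = -3.19
-5.22 - -2.03 = -3.19
Common difference d = -3.19.
First term a = 1.16.
Formula: S_i = 1.16 - 3.19*i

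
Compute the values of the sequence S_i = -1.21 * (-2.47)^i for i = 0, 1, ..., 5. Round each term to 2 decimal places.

This is a geometric sequence.
i=0: S_0 = -1.21 * (-2.47)^0 = -1.21
i=1: S_1 = -1.21 * (-2.47)^1 ≈ 2.99
i=2: S_2 = -1.21 * (-2.47)^2 ≈ -7.38
i=3: S_3 = -1.21 * (-2.47)^3 ≈ 18.23
i=4: S_4 = -1.21 * (-2.47)^4 ≈ -45.04
i=5: S_5 = -1.21 * (-2.47)^5 ≈ 111.24
The first 6 terms are: [-1.21, 2.99, -7.38, 18.23, -45.04, 111.24]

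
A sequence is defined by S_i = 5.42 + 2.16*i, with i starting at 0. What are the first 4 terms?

This is an arithmetic sequence.
i=0: S_0 = 5.42 + 2.16*0 = 5.42
i=1: S_1 = 5.42 + 2.16*1 = 7.58
i=2: S_2 = 5.42 + 2.16*2 = 9.74
i=3: S_3 = 5.42 + 2.16*3 = 11.9
The first 4 terms are: [5.42, 7.58, 9.74, 11.9]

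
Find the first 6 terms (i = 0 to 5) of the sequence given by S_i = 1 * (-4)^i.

This is a geometric sequence.
i=0: S_0 = 1 * (-4)^0 = 1
i=1: S_1 = 1 * (-4)^1 = -4
i=2: S_2 = 1 * (-4)^2 = 16
i=3: S_3 = 1 * (-4)^3 = -64
i=4: S_4 = 1 * (-4)^4 = 256
i=5: S_5 = 1 * (-4)^5 = -1024
The first 6 terms are: [1, -4, 16, -64, 256, -1024]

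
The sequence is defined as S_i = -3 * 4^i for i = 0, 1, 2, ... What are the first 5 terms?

This is a geometric sequence.
i=0: S_0 = -3 * 4^0 = -3
i=1: S_1 = -3 * 4^1 = -12
i=2: S_2 = -3 * 4^2 = -48
i=3: S_3 = -3 * 4^3 = -192
i=4: S_4 = -3 * 4^4 = -768
The first 5 terms are: [-3, -12, -48, -192, -768]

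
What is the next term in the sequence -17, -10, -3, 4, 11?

Differences: -10 - -17 = 7
This is an arithmetic sequence with common difference d = 7.
Next term = 11 + 7 = 18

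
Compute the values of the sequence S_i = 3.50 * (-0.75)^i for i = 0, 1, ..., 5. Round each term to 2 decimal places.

This is a geometric sequence.
i=0: S_0 = 3.5 * (-0.75)^0 = 3.5
i=1: S_1 = 3.5 * (-0.75)^1 ≈ -2.63
i=2: S_2 = 3.5 * (-0.75)^2 ≈ 1.97
i=3: S_3 = 3.5 * (-0.75)^3 ≈ -1.48
i=4: S_4 = 3.5 * (-0.75)^4 ≈ 1.11
i=5: S_5 = 3.5 * (-0.75)^5 ≈ -0.83
The first 6 terms are: [3.5, -2.63, 1.97, -1.48, 1.11, -0.83]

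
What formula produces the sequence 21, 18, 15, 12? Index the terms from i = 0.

Check differences: 18 - 21 = -3
15 - 18 = -3
Common difference d = -3.
First term a = 21.
Formula: S_i = 21 - 3*i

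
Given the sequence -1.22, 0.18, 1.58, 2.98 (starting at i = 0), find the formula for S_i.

Check differences: 0.18 - -1.22 = 1.4
1.58 - 0.18 = 1.4
Common difference d = 1.4.
First term a = -1.22.
Formula: S_i = -1.22 + 1.40*i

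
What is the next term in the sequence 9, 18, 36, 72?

Ratios: 18 / 9 = 2.0
This is a geometric sequence with common ratio r = 2.
Next term = 72 * 2 = 144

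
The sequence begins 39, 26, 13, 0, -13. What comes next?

Differences: 26 - 39 = -13
This is an arithmetic sequence with common difference d = -13.
Next term = -13 + -13 = -26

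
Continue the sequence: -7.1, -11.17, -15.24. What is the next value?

Differences: -11.17 - -7.1 = -4.07
This is an arithmetic sequence with common difference d = -4.07.
Next term = -15.24 + -4.07 = -19.31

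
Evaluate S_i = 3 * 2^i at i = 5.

S_5 = 3 * 2^5 = 3 * 32 = 96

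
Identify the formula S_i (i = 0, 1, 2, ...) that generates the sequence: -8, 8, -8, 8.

Check ratios: 8 / -8 = -1.0
Common ratio r = -1.
First term a = -8.
Formula: S_i = -8 * (-1)^i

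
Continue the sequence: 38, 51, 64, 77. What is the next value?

Differences: 51 - 38 = 13
This is an arithmetic sequence with common difference d = 13.
Next term = 77 + 13 = 90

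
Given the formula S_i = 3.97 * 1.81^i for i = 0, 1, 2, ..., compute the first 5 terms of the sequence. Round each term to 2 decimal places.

This is a geometric sequence.
i=0: S_0 = 3.97 * 1.81^0 = 3.97
i=1: S_1 = 3.97 * 1.81^1 ≈ 7.19
i=2: S_2 = 3.97 * 1.81^2 ≈ 13.01
i=3: S_3 = 3.97 * 1.81^3 ≈ 23.54
i=4: S_4 = 3.97 * 1.81^4 ≈ 42.61
The first 5 terms are: [3.97, 7.19, 13.01, 23.54, 42.61]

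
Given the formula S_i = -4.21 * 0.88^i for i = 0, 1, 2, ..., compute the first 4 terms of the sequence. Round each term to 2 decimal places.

This is a geometric sequence.
i=0: S_0 = -4.21 * 0.88^0 = -4.21
i=1: S_1 = -4.21 * 0.88^1 ≈ -3.7
i=2: S_2 = -4.21 * 0.88^2 ≈ -3.26
i=3: S_3 = -4.21 * 0.88^3 ≈ -2.87
The first 4 terms are: [-4.21, -3.7, -3.26, -2.87]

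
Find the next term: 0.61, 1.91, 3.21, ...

Differences: 1.91 - 0.61 = 1.3
This is an arithmetic sequence with common difference d = 1.3.
Next term = 3.21 + 1.3 = 4.51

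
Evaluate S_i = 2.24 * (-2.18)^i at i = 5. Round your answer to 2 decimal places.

S_5 = 2.24 * (-2.18)^5 ≈ 2.24 * -49.236 ≈ -110.29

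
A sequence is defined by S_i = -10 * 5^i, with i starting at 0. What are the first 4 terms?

This is a geometric sequence.
i=0: S_0 = -10 * 5^0 = -10
i=1: S_1 = -10 * 5^1 = -50
i=2: S_2 = -10 * 5^2 = -250
i=3: S_3 = -10 * 5^3 = -1250
The first 4 terms are: [-10, -50, -250, -1250]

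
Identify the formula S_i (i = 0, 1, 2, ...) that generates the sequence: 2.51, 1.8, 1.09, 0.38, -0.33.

Check differences: 1.8 - 2.51 = -0.71
1.09 - 1.8 = -0.71
Common difference d = -0.71.
First term a = 2.51.
Formula: S_i = 2.51 - 0.71*i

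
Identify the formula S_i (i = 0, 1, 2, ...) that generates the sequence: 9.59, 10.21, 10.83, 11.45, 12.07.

Check differences: 10.21 - 9.59 = 0.62
10.83 - 10.21 = 0.62
Common difference d = 0.62.
First term a = 9.59.
Formula: S_i = 9.59 + 0.62*i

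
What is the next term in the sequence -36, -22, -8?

Differences: -22 - -36 = 14
This is an arithmetic sequence with common difference d = 14.
Next term = -8 + 14 = 6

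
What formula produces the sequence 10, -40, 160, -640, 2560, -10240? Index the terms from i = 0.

Check ratios: -40 / 10 = -4.0
Common ratio r = -4.
First term a = 10.
Formula: S_i = 10 * (-4)^i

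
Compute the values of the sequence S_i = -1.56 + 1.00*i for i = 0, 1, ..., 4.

This is an arithmetic sequence.
i=0: S_0 = -1.56 + 1.0*0 = -1.56
i=1: S_1 = -1.56 + 1.0*1 = -0.56
i=2: S_2 = -1.56 + 1.0*2 = 0.44
i=3: S_3 = -1.56 + 1.0*3 = 1.44
i=4: S_4 = -1.56 + 1.0*4 = 2.44
The first 5 terms are: [-1.56, -0.56, 0.44, 1.44, 2.44]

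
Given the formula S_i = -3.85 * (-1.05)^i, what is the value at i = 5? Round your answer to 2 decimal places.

S_5 = -3.85 * (-1.05)^5 ≈ -3.85 * -1.2763 ≈ 4.91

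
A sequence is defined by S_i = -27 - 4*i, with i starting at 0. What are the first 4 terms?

This is an arithmetic sequence.
i=0: S_0 = -27 + -4*0 = -27
i=1: S_1 = -27 + -4*1 = -31
i=2: S_2 = -27 + -4*2 = -35
i=3: S_3 = -27 + -4*3 = -39
The first 4 terms are: [-27, -31, -35, -39]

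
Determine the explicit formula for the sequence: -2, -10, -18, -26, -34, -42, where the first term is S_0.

Check differences: -10 - -2 = -8
-18 - -10 = -8
Common difference d = -8.
First term a = -2.
Formula: S_i = -2 - 8*i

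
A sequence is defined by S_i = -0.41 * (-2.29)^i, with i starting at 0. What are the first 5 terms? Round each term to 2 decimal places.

This is a geometric sequence.
i=0: S_0 = -0.41 * (-2.29)^0 = -0.41
i=1: S_1 = -0.41 * (-2.29)^1 ≈ 0.94
i=2: S_2 = -0.41 * (-2.29)^2 ≈ -2.15
i=3: S_3 = -0.41 * (-2.29)^3 ≈ 4.92
i=4: S_4 = -0.41 * (-2.29)^4 ≈ -11.28
The first 5 terms are: [-0.41, 0.94, -2.15, 4.92, -11.28]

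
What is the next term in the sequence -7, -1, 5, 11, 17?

Differences: -1 - -7 = 6
This is an arithmetic sequence with common difference d = 6.
Next term = 17 + 6 = 23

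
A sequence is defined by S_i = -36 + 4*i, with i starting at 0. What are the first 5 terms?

This is an arithmetic sequence.
i=0: S_0 = -36 + 4*0 = -36
i=1: S_1 = -36 + 4*1 = -32
i=2: S_2 = -36 + 4*2 = -28
i=3: S_3 = -36 + 4*3 = -24
i=4: S_4 = -36 + 4*4 = -20
The first 5 terms are: [-36, -32, -28, -24, -20]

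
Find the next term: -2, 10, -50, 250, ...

Ratios: 10 / -2 = -5.0
This is a geometric sequence with common ratio r = -5.
Next term = 250 * -5 = -1250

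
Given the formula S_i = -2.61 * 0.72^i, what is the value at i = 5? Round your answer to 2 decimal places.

S_5 = -2.61 * 0.72^5 ≈ -2.61 * 0.1935 ≈ -0.51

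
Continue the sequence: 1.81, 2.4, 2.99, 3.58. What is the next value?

Differences: 2.4 - 1.81 = 0.59
This is an arithmetic sequence with common difference d = 0.59.
Next term = 3.58 + 0.59 = 4.17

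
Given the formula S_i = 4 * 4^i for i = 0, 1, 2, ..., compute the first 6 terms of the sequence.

This is a geometric sequence.
i=0: S_0 = 4 * 4^0 = 4
i=1: S_1 = 4 * 4^1 = 16
i=2: S_2 = 4 * 4^2 = 64
i=3: S_3 = 4 * 4^3 = 256
i=4: S_4 = 4 * 4^4 = 1024
i=5: S_5 = 4 * 4^5 = 4096
The first 6 terms are: [4, 16, 64, 256, 1024, 4096]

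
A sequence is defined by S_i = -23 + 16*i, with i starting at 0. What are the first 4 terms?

This is an arithmetic sequence.
i=0: S_0 = -23 + 16*0 = -23
i=1: S_1 = -23 + 16*1 = -7
i=2: S_2 = -23 + 16*2 = 9
i=3: S_3 = -23 + 16*3 = 25
The first 4 terms are: [-23, -7, 9, 25]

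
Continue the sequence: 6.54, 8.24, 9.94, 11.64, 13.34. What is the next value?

Differences: 8.24 - 6.54 = 1.7
This is an arithmetic sequence with common difference d = 1.7.
Next term = 13.34 + 1.7 = 15.04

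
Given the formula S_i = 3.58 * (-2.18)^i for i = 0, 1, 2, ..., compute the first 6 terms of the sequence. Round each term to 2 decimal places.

This is a geometric sequence.
i=0: S_0 = 3.58 * (-2.18)^0 = 3.58
i=1: S_1 = 3.58 * (-2.18)^1 ≈ -7.8
i=2: S_2 = 3.58 * (-2.18)^2 ≈ 17.01
i=3: S_3 = 3.58 * (-2.18)^3 ≈ -37.09
i=4: S_4 = 3.58 * (-2.18)^4 ≈ 80.86
i=5: S_5 = 3.58 * (-2.18)^5 ≈ -176.26
The first 6 terms are: [3.58, -7.8, 17.01, -37.09, 80.86, -176.26]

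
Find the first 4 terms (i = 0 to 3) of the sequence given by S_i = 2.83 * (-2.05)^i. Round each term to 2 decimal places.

This is a geometric sequence.
i=0: S_0 = 2.83 * (-2.05)^0 = 2.83
i=1: S_1 = 2.83 * (-2.05)^1 ≈ -5.8
i=2: S_2 = 2.83 * (-2.05)^2 ≈ 11.89
i=3: S_3 = 2.83 * (-2.05)^3 ≈ -24.38
The first 4 terms are: [2.83, -5.8, 11.89, -24.38]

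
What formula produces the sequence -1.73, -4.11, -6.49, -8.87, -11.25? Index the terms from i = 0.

Check differences: -4.11 - -1.73 = -2.38
-6.49 - -4.11 = -2.38
Common difference d = -2.38.
First term a = -1.73.
Formula: S_i = -1.73 - 2.38*i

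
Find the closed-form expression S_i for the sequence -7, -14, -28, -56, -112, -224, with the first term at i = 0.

Check ratios: -14 / -7 = 2.0
Common ratio r = 2.
First term a = -7.
Formula: S_i = -7 * 2^i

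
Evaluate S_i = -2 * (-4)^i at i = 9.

S_9 = -2 * (-4)^9 = -2 * -262144 = 524288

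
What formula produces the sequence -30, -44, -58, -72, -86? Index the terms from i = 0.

Check differences: -44 - -30 = -14
-58 - -44 = -14
Common difference d = -14.
First term a = -30.
Formula: S_i = -30 - 14*i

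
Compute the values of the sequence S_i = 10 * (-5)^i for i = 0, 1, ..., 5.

This is a geometric sequence.
i=0: S_0 = 10 * (-5)^0 = 10
i=1: S_1 = 10 * (-5)^1 = -50
i=2: S_2 = 10 * (-5)^2 = 250
i=3: S_3 = 10 * (-5)^3 = -1250
i=4: S_4 = 10 * (-5)^4 = 6250
i=5: S_5 = 10 * (-5)^5 = -31250
The first 6 terms are: [10, -50, 250, -1250, 6250, -31250]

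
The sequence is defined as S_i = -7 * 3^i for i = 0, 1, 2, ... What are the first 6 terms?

This is a geometric sequence.
i=0: S_0 = -7 * 3^0 = -7
i=1: S_1 = -7 * 3^1 = -21
i=2: S_2 = -7 * 3^2 = -63
i=3: S_3 = -7 * 3^3 = -189
i=4: S_4 = -7 * 3^4 = -567
i=5: S_5 = -7 * 3^5 = -1701
The first 6 terms are: [-7, -21, -63, -189, -567, -1701]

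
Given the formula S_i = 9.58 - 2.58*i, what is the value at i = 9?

S_9 = 9.58 + -2.58*9 = 9.58 + -23.22 = -13.64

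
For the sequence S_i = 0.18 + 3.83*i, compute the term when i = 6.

S_6 = 0.18 + 3.83*6 = 0.18 + 22.98 = 23.16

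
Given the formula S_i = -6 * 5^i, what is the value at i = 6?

S_6 = -6 * 5^6 = -6 * 15625 = -93750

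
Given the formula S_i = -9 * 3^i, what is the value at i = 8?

S_8 = -9 * 3^8 = -9 * 6561 = -59049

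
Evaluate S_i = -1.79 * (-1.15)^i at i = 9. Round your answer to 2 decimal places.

S_9 = -1.79 * (-1.15)^9 ≈ -1.79 * -3.5179 ≈ 6.3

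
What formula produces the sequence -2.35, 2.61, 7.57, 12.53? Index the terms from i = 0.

Check differences: 2.61 - -2.35 = 4.96
7.57 - 2.61 = 4.96
Common difference d = 4.96.
First term a = -2.35.
Formula: S_i = -2.35 + 4.96*i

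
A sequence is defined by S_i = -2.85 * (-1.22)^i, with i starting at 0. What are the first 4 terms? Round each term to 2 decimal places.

This is a geometric sequence.
i=0: S_0 = -2.85 * (-1.22)^0 = -2.85
i=1: S_1 = -2.85 * (-1.22)^1 ≈ 3.48
i=2: S_2 = -2.85 * (-1.22)^2 ≈ -4.24
i=3: S_3 = -2.85 * (-1.22)^3 ≈ 5.18
The first 4 terms are: [-2.85, 3.48, -4.24, 5.18]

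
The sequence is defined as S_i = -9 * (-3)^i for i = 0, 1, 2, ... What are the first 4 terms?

This is a geometric sequence.
i=0: S_0 = -9 * (-3)^0 = -9
i=1: S_1 = -9 * (-3)^1 = 27
i=2: S_2 = -9 * (-3)^2 = -81
i=3: S_3 = -9 * (-3)^3 = 243
The first 4 terms are: [-9, 27, -81, 243]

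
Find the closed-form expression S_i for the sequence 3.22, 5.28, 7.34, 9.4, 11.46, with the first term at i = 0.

Check differences: 5.28 - 3.22 = 2.06
7.34 - 5.28 = 2.06
Common difference d = 2.06.
First term a = 3.22.
Formula: S_i = 3.22 + 2.06*i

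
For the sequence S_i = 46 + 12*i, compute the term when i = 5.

S_5 = 46 + 12*5 = 46 + 60 = 106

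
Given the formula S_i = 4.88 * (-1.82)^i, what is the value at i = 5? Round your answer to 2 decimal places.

S_5 = 4.88 * (-1.82)^5 ≈ 4.88 * -19.969 ≈ -97.45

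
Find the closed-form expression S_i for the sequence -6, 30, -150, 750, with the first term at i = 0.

Check ratios: 30 / -6 = -5.0
Common ratio r = -5.
First term a = -6.
Formula: S_i = -6 * (-5)^i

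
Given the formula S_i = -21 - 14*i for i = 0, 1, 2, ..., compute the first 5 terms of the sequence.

This is an arithmetic sequence.
i=0: S_0 = -21 + -14*0 = -21
i=1: S_1 = -21 + -14*1 = -35
i=2: S_2 = -21 + -14*2 = -49
i=3: S_3 = -21 + -14*3 = -63
i=4: S_4 = -21 + -14*4 = -77
The first 5 terms are: [-21, -35, -49, -63, -77]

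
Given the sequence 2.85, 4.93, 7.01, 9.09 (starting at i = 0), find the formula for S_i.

Check differences: 4.93 - 2.85 = 2.08
7.01 - 4.93 = 2.08
Common difference d = 2.08.
First term a = 2.85.
Formula: S_i = 2.85 + 2.08*i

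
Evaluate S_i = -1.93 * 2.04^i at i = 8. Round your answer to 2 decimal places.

S_8 = -1.93 * 2.04^8 ≈ -1.93 * 299.9448 ≈ -578.89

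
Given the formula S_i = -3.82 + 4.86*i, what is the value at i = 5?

S_5 = -3.82 + 4.86*5 = -3.82 + 24.3 = 20.48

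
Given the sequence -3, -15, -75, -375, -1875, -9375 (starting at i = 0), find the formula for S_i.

Check ratios: -15 / -3 = 5.0
Common ratio r = 5.
First term a = -3.
Formula: S_i = -3 * 5^i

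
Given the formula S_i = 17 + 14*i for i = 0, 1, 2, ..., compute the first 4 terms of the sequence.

This is an arithmetic sequence.
i=0: S_0 = 17 + 14*0 = 17
i=1: S_1 = 17 + 14*1 = 31
i=2: S_2 = 17 + 14*2 = 45
i=3: S_3 = 17 + 14*3 = 59
The first 4 terms are: [17, 31, 45, 59]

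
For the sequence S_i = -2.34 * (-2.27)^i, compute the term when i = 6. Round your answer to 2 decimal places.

S_6 = -2.34 * (-2.27)^6 ≈ -2.34 * 136.8218 ≈ -320.16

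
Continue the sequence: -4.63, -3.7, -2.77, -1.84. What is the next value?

Differences: -3.7 - -4.63 = 0.93
This is an arithmetic sequence with common difference d = 0.93.
Next term = -1.84 + 0.93 = -0.91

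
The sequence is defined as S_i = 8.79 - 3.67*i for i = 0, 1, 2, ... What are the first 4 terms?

This is an arithmetic sequence.
i=0: S_0 = 8.79 + -3.67*0 = 8.79
i=1: S_1 = 8.79 + -3.67*1 = 5.12
i=2: S_2 = 8.79 + -3.67*2 = 1.45
i=3: S_3 = 8.79 + -3.67*3 = -2.22
The first 4 terms are: [8.79, 5.12, 1.45, -2.22]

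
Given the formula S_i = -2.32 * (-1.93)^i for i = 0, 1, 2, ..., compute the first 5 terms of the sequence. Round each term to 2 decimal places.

This is a geometric sequence.
i=0: S_0 = -2.32 * (-1.93)^0 = -2.32
i=1: S_1 = -2.32 * (-1.93)^1 ≈ 4.48
i=2: S_2 = -2.32 * (-1.93)^2 ≈ -8.64
i=3: S_3 = -2.32 * (-1.93)^3 ≈ 16.68
i=4: S_4 = -2.32 * (-1.93)^4 ≈ -32.19
The first 5 terms are: [-2.32, 4.48, -8.64, 16.68, -32.19]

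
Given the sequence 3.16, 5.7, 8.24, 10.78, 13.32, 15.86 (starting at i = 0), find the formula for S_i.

Check differences: 5.7 - 3.16 = 2.54
8.24 - 5.7 = 2.54
Common difference d = 2.54.
First term a = 3.16.
Formula: S_i = 3.16 + 2.54*i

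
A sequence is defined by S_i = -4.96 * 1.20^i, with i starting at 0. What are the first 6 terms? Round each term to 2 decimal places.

This is a geometric sequence.
i=0: S_0 = -4.96 * 1.2^0 = -4.96
i=1: S_1 = -4.96 * 1.2^1 ≈ -5.95
i=2: S_2 = -4.96 * 1.2^2 ≈ -7.14
i=3: S_3 = -4.96 * 1.2^3 ≈ -8.57
i=4: S_4 = -4.96 * 1.2^4 ≈ -10.29
i=5: S_5 = -4.96 * 1.2^5 ≈ -12.34
The first 6 terms are: [-4.96, -5.95, -7.14, -8.57, -10.29, -12.34]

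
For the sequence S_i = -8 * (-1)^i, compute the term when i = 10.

S_10 = -8 * (-1)^10 = -8 * 1 = -8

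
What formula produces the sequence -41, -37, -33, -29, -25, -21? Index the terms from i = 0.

Check differences: -37 - -41 = 4
-33 - -37 = 4
Common difference d = 4.
First term a = -41.
Formula: S_i = -41 + 4*i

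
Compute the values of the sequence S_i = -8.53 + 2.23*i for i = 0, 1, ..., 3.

This is an arithmetic sequence.
i=0: S_0 = -8.53 + 2.23*0 = -8.53
i=1: S_1 = -8.53 + 2.23*1 = -6.3
i=2: S_2 = -8.53 + 2.23*2 = -4.07
i=3: S_3 = -8.53 + 2.23*3 = -1.84
The first 4 terms are: [-8.53, -6.3, -4.07, -1.84]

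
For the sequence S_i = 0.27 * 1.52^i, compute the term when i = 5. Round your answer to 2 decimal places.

S_5 = 0.27 * 1.52^5 ≈ 0.27 * 8.1137 ≈ 2.19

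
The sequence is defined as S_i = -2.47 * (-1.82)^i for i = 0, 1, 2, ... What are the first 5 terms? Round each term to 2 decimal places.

This is a geometric sequence.
i=0: S_0 = -2.47 * (-1.82)^0 = -2.47
i=1: S_1 = -2.47 * (-1.82)^1 ≈ 4.5
i=2: S_2 = -2.47 * (-1.82)^2 ≈ -8.18
i=3: S_3 = -2.47 * (-1.82)^3 ≈ 14.89
i=4: S_4 = -2.47 * (-1.82)^4 ≈ -27.1
The first 5 terms are: [-2.47, 4.5, -8.18, 14.89, -27.1]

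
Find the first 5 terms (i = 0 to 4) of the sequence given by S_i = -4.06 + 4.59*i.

This is an arithmetic sequence.
i=0: S_0 = -4.06 + 4.59*0 = -4.06
i=1: S_1 = -4.06 + 4.59*1 = 0.53
i=2: S_2 = -4.06 + 4.59*2 = 5.12
i=3: S_3 = -4.06 + 4.59*3 = 9.71
i=4: S_4 = -4.06 + 4.59*4 = 14.3
The first 5 terms are: [-4.06, 0.53, 5.12, 9.71, 14.3]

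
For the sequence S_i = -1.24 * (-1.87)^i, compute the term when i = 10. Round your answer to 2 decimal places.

S_10 = -1.24 * (-1.87)^10 ≈ -1.24 * 522.8969 ≈ -648.39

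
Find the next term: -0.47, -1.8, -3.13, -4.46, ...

Differences: -1.8 - -0.47 = -1.33
This is an arithmetic sequence with common difference d = -1.33.
Next term = -4.46 + -1.33 = -5.79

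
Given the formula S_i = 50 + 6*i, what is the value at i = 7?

S_7 = 50 + 6*7 = 50 + 42 = 92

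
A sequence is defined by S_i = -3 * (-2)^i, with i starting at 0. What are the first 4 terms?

This is a geometric sequence.
i=0: S_0 = -3 * (-2)^0 = -3
i=1: S_1 = -3 * (-2)^1 = 6
i=2: S_2 = -3 * (-2)^2 = -12
i=3: S_3 = -3 * (-2)^3 = 24
The first 4 terms are: [-3, 6, -12, 24]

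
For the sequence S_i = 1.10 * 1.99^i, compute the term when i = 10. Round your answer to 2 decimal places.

S_10 = 1.1 * 1.99^10 ≈ 1.1 * 973.9368 ≈ 1071.33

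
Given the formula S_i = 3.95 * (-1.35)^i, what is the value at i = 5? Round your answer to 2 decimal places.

S_5 = 3.95 * (-1.35)^5 ≈ 3.95 * -4.484 ≈ -17.71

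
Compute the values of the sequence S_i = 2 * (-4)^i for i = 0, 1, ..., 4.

This is a geometric sequence.
i=0: S_0 = 2 * (-4)^0 = 2
i=1: S_1 = 2 * (-4)^1 = -8
i=2: S_2 = 2 * (-4)^2 = 32
i=3: S_3 = 2 * (-4)^3 = -128
i=4: S_4 = 2 * (-4)^4 = 512
The first 5 terms are: [2, -8, 32, -128, 512]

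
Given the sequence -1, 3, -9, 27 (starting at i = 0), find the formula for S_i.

Check ratios: 3 / -1 = -3.0
Common ratio r = -3.
First term a = -1.
Formula: S_i = -1 * (-3)^i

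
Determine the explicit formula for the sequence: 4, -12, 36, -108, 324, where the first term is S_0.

Check ratios: -12 / 4 = -3.0
Common ratio r = -3.
First term a = 4.
Formula: S_i = 4 * (-3)^i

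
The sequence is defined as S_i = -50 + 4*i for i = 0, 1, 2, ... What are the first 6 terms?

This is an arithmetic sequence.
i=0: S_0 = -50 + 4*0 = -50
i=1: S_1 = -50 + 4*1 = -46
i=2: S_2 = -50 + 4*2 = -42
i=3: S_3 = -50 + 4*3 = -38
i=4: S_4 = -50 + 4*4 = -34
i=5: S_5 = -50 + 4*5 = -30
The first 6 terms are: [-50, -46, -42, -38, -34, -30]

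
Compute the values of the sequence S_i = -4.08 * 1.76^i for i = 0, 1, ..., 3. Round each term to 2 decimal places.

This is a geometric sequence.
i=0: S_0 = -4.08 * 1.76^0 = -4.08
i=1: S_1 = -4.08 * 1.76^1 ≈ -7.18
i=2: S_2 = -4.08 * 1.76^2 ≈ -12.64
i=3: S_3 = -4.08 * 1.76^3 ≈ -22.24
The first 4 terms are: [-4.08, -7.18, -12.64, -22.24]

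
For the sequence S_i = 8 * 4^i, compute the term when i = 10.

S_10 = 8 * 4^10 = 8 * 1048576 = 8388608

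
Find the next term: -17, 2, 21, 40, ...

Differences: 2 - -17 = 19
This is an arithmetic sequence with common difference d = 19.
Next term = 40 + 19 = 59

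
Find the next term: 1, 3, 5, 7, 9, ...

Differences: 3 - 1 = 2
This is an arithmetic sequence with common difference d = 2.
Next term = 9 + 2 = 11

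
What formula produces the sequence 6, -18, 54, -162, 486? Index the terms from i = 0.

Check ratios: -18 / 6 = -3.0
Common ratio r = -3.
First term a = 6.
Formula: S_i = 6 * (-3)^i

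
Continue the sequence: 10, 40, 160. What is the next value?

Ratios: 40 / 10 = 4.0
This is a geometric sequence with common ratio r = 4.
Next term = 160 * 4 = 640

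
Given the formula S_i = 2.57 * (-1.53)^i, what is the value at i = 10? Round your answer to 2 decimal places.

S_10 = 2.57 * (-1.53)^10 ≈ 2.57 * 70.2934 ≈ 180.65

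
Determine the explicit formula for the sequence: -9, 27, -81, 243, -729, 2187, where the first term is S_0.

Check ratios: 27 / -9 = -3.0
Common ratio r = -3.
First term a = -9.
Formula: S_i = -9 * (-3)^i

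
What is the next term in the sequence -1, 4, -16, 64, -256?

Ratios: 4 / -1 = -4.0
This is a geometric sequence with common ratio r = -4.
Next term = -256 * -4 = 1024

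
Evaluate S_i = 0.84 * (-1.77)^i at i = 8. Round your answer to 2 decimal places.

S_8 = 0.84 * (-1.77)^8 ≈ 0.84 * 96.3355 ≈ 80.92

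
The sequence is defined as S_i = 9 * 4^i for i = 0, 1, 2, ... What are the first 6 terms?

This is a geometric sequence.
i=0: S_0 = 9 * 4^0 = 9
i=1: S_1 = 9 * 4^1 = 36
i=2: S_2 = 9 * 4^2 = 144
i=3: S_3 = 9 * 4^3 = 576
i=4: S_4 = 9 * 4^4 = 2304
i=5: S_5 = 9 * 4^5 = 9216
The first 6 terms are: [9, 36, 144, 576, 2304, 9216]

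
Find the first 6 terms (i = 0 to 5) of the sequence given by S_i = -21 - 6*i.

This is an arithmetic sequence.
i=0: S_0 = -21 + -6*0 = -21
i=1: S_1 = -21 + -6*1 = -27
i=2: S_2 = -21 + -6*2 = -33
i=3: S_3 = -21 + -6*3 = -39
i=4: S_4 = -21 + -6*4 = -45
i=5: S_5 = -21 + -6*5 = -51
The first 6 terms are: [-21, -27, -33, -39, -45, -51]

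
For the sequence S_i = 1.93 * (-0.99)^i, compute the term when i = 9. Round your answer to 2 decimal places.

S_9 = 1.93 * (-0.99)^9 ≈ 1.93 * -0.9135 ≈ -1.76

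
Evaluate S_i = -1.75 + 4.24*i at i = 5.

S_5 = -1.75 + 4.24*5 = -1.75 + 21.2 = 19.45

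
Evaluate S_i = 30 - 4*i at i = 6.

S_6 = 30 + -4*6 = 30 + -24 = 6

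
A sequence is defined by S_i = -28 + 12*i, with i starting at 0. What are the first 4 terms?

This is an arithmetic sequence.
i=0: S_0 = -28 + 12*0 = -28
i=1: S_1 = -28 + 12*1 = -16
i=2: S_2 = -28 + 12*2 = -4
i=3: S_3 = -28 + 12*3 = 8
The first 4 terms are: [-28, -16, -4, 8]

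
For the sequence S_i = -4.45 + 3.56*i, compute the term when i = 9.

S_9 = -4.45 + 3.56*9 = -4.45 + 32.04 = 27.59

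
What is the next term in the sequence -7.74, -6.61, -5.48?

Differences: -6.61 - -7.74 = 1.13
This is an arithmetic sequence with common difference d = 1.13.
Next term = -5.48 + 1.13 = -4.35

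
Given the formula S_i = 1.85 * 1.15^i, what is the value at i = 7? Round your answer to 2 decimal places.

S_7 = 1.85 * 1.15^7 ≈ 1.85 * 2.66 ≈ 4.92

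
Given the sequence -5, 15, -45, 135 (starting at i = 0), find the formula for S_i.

Check ratios: 15 / -5 = -3.0
Common ratio r = -3.
First term a = -5.
Formula: S_i = -5 * (-3)^i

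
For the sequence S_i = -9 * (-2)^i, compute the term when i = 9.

S_9 = -9 * (-2)^9 = -9 * -512 = 4608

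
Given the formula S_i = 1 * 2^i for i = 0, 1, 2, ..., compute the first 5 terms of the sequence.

This is a geometric sequence.
i=0: S_0 = 1 * 2^0 = 1
i=1: S_1 = 1 * 2^1 = 2
i=2: S_2 = 1 * 2^2 = 4
i=3: S_3 = 1 * 2^3 = 8
i=4: S_4 = 1 * 2^4 = 16
The first 5 terms are: [1, 2, 4, 8, 16]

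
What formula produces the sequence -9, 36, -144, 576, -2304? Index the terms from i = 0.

Check ratios: 36 / -9 = -4.0
Common ratio r = -4.
First term a = -9.
Formula: S_i = -9 * (-4)^i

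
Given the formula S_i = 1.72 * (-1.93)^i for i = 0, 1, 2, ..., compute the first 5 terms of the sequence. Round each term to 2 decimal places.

This is a geometric sequence.
i=0: S_0 = 1.72 * (-1.93)^0 = 1.72
i=1: S_1 = 1.72 * (-1.93)^1 ≈ -3.32
i=2: S_2 = 1.72 * (-1.93)^2 ≈ 6.41
i=3: S_3 = 1.72 * (-1.93)^3 ≈ -12.37
i=4: S_4 = 1.72 * (-1.93)^4 ≈ 23.86
The first 5 terms are: [1.72, -3.32, 6.41, -12.37, 23.86]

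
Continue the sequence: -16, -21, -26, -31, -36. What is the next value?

Differences: -21 - -16 = -5
This is an arithmetic sequence with common difference d = -5.
Next term = -36 + -5 = -41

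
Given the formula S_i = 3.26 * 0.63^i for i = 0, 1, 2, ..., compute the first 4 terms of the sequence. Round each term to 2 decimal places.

This is a geometric sequence.
i=0: S_0 = 3.26 * 0.63^0 = 3.26
i=1: S_1 = 3.26 * 0.63^1 ≈ 2.05
i=2: S_2 = 3.26 * 0.63^2 ≈ 1.29
i=3: S_3 = 3.26 * 0.63^3 ≈ 0.82
The first 4 terms are: [3.26, 2.05, 1.29, 0.82]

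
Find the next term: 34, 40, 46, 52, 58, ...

Differences: 40 - 34 = 6
This is an arithmetic sequence with common difference d = 6.
Next term = 58 + 6 = 64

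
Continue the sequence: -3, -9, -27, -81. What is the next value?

Ratios: -9 / -3 = 3.0
This is a geometric sequence with common ratio r = 3.
Next term = -81 * 3 = -243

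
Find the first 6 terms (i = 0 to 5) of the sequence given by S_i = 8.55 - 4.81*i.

This is an arithmetic sequence.
i=0: S_0 = 8.55 + -4.81*0 = 8.55
i=1: S_1 = 8.55 + -4.81*1 = 3.74
i=2: S_2 = 8.55 + -4.81*2 = -1.07
i=3: S_3 = 8.55 + -4.81*3 = -5.88
i=4: S_4 = 8.55 + -4.81*4 = -10.69
i=5: S_5 = 8.55 + -4.81*5 = -15.5
The first 6 terms are: [8.55, 3.74, -1.07, -5.88, -10.69, -15.5]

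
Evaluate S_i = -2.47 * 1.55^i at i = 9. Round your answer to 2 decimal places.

S_9 = -2.47 * 1.55^9 ≈ -2.47 * 51.6399 ≈ -127.55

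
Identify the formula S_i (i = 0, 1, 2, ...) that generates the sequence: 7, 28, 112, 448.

Check ratios: 28 / 7 = 4.0
Common ratio r = 4.
First term a = 7.
Formula: S_i = 7 * 4^i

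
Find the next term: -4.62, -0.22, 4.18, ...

Differences: -0.22 - -4.62 = 4.4
This is an arithmetic sequence with common difference d = 4.4.
Next term = 4.18 + 4.4 = 8.58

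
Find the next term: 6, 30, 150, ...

Ratios: 30 / 6 = 5.0
This is a geometric sequence with common ratio r = 5.
Next term = 150 * 5 = 750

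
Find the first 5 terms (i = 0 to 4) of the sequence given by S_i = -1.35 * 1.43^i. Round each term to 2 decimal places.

This is a geometric sequence.
i=0: S_0 = -1.35 * 1.43^0 = -1.35
i=1: S_1 = -1.35 * 1.43^1 ≈ -1.93
i=2: S_2 = -1.35 * 1.43^2 ≈ -2.76
i=3: S_3 = -1.35 * 1.43^3 ≈ -3.95
i=4: S_4 = -1.35 * 1.43^4 ≈ -5.65
The first 5 terms are: [-1.35, -1.93, -2.76, -3.95, -5.65]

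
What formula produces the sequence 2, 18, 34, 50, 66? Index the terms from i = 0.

Check differences: 18 - 2 = 16
34 - 18 = 16
Common difference d = 16.
First term a = 2.
Formula: S_i = 2 + 16*i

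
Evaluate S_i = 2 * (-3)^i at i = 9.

S_9 = 2 * (-3)^9 = 2 * -19683 = -39366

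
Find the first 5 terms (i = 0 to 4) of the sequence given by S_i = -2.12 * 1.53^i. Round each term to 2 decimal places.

This is a geometric sequence.
i=0: S_0 = -2.12 * 1.53^0 = -2.12
i=1: S_1 = -2.12 * 1.53^1 ≈ -3.24
i=2: S_2 = -2.12 * 1.53^2 ≈ -4.96
i=3: S_3 = -2.12 * 1.53^3 ≈ -7.59
i=4: S_4 = -2.12 * 1.53^4 ≈ -11.62
The first 5 terms are: [-2.12, -3.24, -4.96, -7.59, -11.62]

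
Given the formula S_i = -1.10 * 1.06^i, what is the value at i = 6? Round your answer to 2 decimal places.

S_6 = -1.1 * 1.06^6 ≈ -1.1 * 1.4185 ≈ -1.56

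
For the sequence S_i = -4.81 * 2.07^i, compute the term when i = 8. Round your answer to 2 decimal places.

S_8 = -4.81 * 2.07^8 ≈ -4.81 * 337.1031 ≈ -1621.47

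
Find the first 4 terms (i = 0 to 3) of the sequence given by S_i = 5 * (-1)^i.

This is a geometric sequence.
i=0: S_0 = 5 * (-1)^0 = 5
i=1: S_1 = 5 * (-1)^1 = -5
i=2: S_2 = 5 * (-1)^2 = 5
i=3: S_3 = 5 * (-1)^3 = -5
The first 4 terms are: [5, -5, 5, -5]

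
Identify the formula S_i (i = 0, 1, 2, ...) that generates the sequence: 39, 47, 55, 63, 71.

Check differences: 47 - 39 = 8
55 - 47 = 8
Common difference d = 8.
First term a = 39.
Formula: S_i = 39 + 8*i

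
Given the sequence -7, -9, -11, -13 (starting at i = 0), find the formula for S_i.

Check differences: -9 - -7 = -2
-11 - -9 = -2
Common difference d = -2.
First term a = -7.
Formula: S_i = -7 - 2*i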